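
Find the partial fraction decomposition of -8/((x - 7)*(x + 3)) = 4/(5*(x + 3)) - 4/(5*(x - 7))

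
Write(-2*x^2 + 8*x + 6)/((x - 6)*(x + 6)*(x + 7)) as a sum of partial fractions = -148/(13*(x + 7)) + 19/(2*(x + 6)) - 3/(26*(x - 6))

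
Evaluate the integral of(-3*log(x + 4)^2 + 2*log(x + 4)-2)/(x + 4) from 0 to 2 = -log(6)^3 - 2*log(6) - log(4)^2 + log(4)^3 + 2*log(4) + log(6)^2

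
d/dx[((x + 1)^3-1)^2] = 6*x^5 + 30*x^4 + 60*x^3 + 54*x^2 + 18*x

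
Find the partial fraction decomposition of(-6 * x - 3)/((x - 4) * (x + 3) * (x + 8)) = 3/(4*(x + 8)) - 3/(7*(x + 3)) - 9/(28*(x - 4))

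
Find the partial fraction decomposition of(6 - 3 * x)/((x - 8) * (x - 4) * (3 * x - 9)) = -1/(5*(x - 3)) + 1/(2*(x - 4)) - 3/(10*(x - 8))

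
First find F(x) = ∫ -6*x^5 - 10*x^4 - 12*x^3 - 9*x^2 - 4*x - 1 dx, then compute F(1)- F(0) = -12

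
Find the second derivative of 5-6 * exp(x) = -6*exp(x)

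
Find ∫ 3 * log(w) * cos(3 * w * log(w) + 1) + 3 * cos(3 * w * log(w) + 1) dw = sin(3*w*log(w) + 1) + C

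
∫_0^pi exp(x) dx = -1 + exp(pi)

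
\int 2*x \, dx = x^2 + C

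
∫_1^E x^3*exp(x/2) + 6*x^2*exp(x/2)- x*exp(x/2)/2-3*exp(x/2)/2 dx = (-E - 1 + 2*exp(3))*exp(E/2)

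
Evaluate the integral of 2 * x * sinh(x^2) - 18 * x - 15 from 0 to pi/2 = -15*pi/2 - 9*pi^2/4 - 1 + cosh(pi^2/4)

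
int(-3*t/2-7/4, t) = -3*t^2/4 - 7*t/4 + C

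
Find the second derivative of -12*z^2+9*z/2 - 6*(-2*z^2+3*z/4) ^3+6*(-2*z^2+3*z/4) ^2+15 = 1440*z^4 - 1080*z^3 + 531*z^2 - 1971*z/16 - 69/4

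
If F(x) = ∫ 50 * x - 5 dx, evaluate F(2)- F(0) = 90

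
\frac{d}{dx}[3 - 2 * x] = -2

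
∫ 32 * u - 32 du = 16*u^2 - 32*u + C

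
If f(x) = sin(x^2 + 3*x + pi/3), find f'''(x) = -8*x^3*cos(x^2 + 3*x + pi/3) - 36*x^2*cos(x^2 + 3*x + pi/3) - 12*x*sin(x^2 + 3*x + pi/3) - 54*x*cos(x^2 + 3*x + pi/3) - 18*sin(x^2 + 3*x + pi/3) - 27*cos(x^2 + 3*x + pi/3)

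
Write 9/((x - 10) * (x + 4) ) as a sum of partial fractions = -9/(14*(x + 4)) + 9/(14*(x - 10))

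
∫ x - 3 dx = x^2/2 - 3*x + C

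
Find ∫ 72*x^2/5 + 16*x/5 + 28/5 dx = 24*x^3/5 + 8*x^2/5 + 28*x/5 + C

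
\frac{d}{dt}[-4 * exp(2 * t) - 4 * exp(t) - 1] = -8*exp(2*t) - 4*exp(t)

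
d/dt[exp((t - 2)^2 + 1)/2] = t*exp(t^2 - 4*t + 5) - 2*exp(t^2 - 4*t + 5)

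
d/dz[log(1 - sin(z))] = cos(z)/(sin(z) - 1)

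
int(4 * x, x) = 2*x^2 + C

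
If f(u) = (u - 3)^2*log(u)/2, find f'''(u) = (u^2 + 3*u + 9)/u^3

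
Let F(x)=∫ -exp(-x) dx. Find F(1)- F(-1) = -E + exp(-1)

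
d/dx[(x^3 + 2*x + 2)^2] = 6*x^5 + 16*x^3 + 12*x^2 + 8*x + 8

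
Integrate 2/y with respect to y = 2*log(3*y) + C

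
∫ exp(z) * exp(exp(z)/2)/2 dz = exp(exp(z)/2) + C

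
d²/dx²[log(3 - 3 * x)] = -1/(x^2 - 2*x + 1)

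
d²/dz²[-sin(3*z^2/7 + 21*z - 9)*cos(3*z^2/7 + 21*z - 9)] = 72*z^2*sin(6*z^2/7 + 42*z - 18)/49 + 72*z*sin(6*z^2/7 + 42*z - 18) + 882*sin(6*z^2/7 + 42*z - 18) - 6*cos(6*z^2/7 + 42*z - 18)/7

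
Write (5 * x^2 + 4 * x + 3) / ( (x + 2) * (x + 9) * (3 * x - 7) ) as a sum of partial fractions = 178/(221*(3*x - 7)) + 186/(119*(x + 9)) - 15/(91*(x + 2))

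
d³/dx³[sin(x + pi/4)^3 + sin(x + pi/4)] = -27*sin(3*x + pi/4)/4 - 7*cos(x + pi/4)/4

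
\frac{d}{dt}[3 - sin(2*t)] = -2*cos(2*t)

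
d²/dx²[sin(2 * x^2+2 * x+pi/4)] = -16*x^2*sin(2*x^2 + 2*x + pi/4) - 16*x*sin(2*x^2 + 2*x + pi/4) - 4*sqrt(2)*sin(2*x*(x + 1))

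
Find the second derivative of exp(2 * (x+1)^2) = 16*x^2*exp(2*x^2 + 4*x + 2) + 32*x*exp(2*x^2 + 4*x + 2) + 20*exp(2*x^2 + 4*x + 2)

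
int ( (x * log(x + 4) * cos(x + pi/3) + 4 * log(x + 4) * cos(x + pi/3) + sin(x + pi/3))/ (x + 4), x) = log(x + 4)*sin(x + pi/3) + C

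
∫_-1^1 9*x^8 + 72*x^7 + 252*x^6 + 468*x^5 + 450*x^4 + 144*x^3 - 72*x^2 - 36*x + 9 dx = 224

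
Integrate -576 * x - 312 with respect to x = -288*x^2 - 312*x + C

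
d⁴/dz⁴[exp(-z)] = exp(-z)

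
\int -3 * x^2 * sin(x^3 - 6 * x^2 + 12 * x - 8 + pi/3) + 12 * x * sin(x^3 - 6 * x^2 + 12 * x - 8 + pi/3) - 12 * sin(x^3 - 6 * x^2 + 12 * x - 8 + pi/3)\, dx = cos((x - 2)^3 + pi/3) + C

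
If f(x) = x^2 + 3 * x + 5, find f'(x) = 2*x + 3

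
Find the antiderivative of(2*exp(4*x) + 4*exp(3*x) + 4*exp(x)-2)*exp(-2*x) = (exp(2*x) + 2*exp(x) - 1)^2*exp(-2*x) + C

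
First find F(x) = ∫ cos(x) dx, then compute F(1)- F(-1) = 2*sin(1)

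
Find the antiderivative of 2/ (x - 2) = log(2*(x - 2)^2) + C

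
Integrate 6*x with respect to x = 3*x^2 + C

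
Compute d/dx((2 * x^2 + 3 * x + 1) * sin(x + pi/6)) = 2*x^2*cos(x + pi/6) + 4*x*sin(x + pi/6) + 3*x*cos(x + pi/6) + 3*sin(x + pi/6) + cos(x + pi/6)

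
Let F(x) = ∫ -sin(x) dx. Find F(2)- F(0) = -1 + cos(2)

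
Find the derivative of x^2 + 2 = 2*x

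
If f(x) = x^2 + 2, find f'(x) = 2*x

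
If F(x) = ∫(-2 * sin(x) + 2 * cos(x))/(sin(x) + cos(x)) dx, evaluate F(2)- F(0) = 2*log(cos(2) + sin(2))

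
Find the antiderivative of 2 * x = x^2 + C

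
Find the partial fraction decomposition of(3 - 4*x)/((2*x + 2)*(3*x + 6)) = -11/(6*(x + 2)) + 7/(6*(x + 1))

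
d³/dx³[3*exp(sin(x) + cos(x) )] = 3*(-sqrt(2)*sin(3*x + pi/4)/2 - 3*cos(2*x) + sqrt(2)*cos(x + pi/4)/2)*exp(sin(x))*exp(cos(x))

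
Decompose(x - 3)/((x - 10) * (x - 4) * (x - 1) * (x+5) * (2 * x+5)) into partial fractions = 88/(11375*(2*x + 5)) - 4/(2025*(x + 5)) - 1/(567*(x - 1)) - 1/(2106*(x - 4)) + 7/(20250*(x - 10))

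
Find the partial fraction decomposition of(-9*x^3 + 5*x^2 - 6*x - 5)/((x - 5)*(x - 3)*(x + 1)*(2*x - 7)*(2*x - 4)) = 935/(27*(2*x - 7)) + 5/(432*(x + 1)) + 23/(18*(x - 2)) - 221/(16*(x - 3)) - 115/(24*(x - 5))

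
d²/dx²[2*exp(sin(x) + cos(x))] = 2*(-sin(2*x) - sqrt(2)*sin(x + pi/4) + 1)*exp(sin(x))*exp(cos(x))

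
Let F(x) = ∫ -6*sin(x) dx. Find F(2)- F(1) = -6*cos(1) + 6*cos(2)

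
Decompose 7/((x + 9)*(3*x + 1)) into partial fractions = 21/(26*(3*x + 1)) - 7/(26*(x + 9))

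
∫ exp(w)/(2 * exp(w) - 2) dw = log(exp(w) - 1)/2 + C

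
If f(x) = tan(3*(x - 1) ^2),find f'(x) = 6*x*tan(3*x^2 - 6*x + 3)^2 + 6*x - 6*tan(3*x^2 - 6*x + 3)^2 - 6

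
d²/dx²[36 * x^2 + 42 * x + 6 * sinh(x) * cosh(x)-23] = 12*sinh(2*x) + 72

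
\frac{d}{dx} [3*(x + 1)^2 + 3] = 6*x + 6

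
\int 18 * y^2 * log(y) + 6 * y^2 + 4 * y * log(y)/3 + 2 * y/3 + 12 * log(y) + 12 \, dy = 2*y*(9*y^2 + y + 18)*log(y)/3 + C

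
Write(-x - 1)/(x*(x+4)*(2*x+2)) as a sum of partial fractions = 1/(8*(x + 4)) - 1/(8*x)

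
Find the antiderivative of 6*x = 3*x^2 + C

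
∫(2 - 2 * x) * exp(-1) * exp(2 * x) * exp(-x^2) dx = exp(-(x - 1)^2) + C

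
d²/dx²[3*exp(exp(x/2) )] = 3*exp(x/2 + exp(x/2))/4 + 3*exp(x + exp(x/2))/4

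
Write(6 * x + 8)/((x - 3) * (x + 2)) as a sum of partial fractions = 4/(5*(x + 2)) + 26/(5*(x - 3))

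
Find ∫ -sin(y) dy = cos(y) + C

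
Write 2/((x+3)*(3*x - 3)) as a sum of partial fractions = -1/(6*(x + 3)) + 1/(6*(x - 1))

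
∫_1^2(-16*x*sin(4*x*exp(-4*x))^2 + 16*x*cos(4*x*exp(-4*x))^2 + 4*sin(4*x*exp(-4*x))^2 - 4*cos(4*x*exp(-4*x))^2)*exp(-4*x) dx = -sin(8*exp(-8))*cos(8*exp(-8)) + sin(4*exp(-4))*cos(4*exp(-4))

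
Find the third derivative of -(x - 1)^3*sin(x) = x^3*cos(x) + 9*x^2*sin(x) - 3*x^2*cos(x) - 18*x*sin(x) - 15*x*cos(x) + 3*sin(x) + 17*cos(x)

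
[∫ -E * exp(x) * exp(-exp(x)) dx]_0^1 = -1 + exp(1 - E)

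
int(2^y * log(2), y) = 2^y + C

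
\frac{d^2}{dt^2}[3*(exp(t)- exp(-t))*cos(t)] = -6*(exp(2*t) + 1)*exp(-t)*sin(t)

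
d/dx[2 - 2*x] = -2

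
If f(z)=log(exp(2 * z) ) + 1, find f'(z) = 2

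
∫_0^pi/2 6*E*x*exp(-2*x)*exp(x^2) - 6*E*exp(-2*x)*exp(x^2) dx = -3*E + 3*exp((-1 + pi/2)^2)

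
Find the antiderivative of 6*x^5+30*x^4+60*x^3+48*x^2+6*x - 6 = x^6 + 6*x^5 + 15*x^4 + 16*x^3 + 3*x^2 - 6*x + C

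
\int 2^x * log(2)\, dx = 2^x + C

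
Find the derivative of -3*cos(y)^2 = 3*sin(2*y)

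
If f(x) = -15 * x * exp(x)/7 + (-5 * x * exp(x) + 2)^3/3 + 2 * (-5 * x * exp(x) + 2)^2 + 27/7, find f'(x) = -125*x^3*exp(3*x) - 125*x^2*exp(3*x) + 200*x^2*exp(2*x) + 200*x*exp(2*x) - 435*x*exp(x)/7 - 435*exp(x)/7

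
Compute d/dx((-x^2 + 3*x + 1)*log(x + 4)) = (-2*x^2*log(x + 4) - x^2 - 5*x*log(x + 4) + 3*x + 12*log(x + 4) + 1)/(x + 4)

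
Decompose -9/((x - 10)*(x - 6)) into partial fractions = 9/(4*(x - 6)) - 9/(4*(x - 10))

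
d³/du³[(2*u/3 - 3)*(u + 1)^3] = 16*u - 6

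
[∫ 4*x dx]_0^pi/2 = pi^2/2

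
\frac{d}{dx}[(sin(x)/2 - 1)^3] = 3*(sin(x) - 2)^2*cos(x)/8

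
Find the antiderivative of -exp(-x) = exp(-x) + C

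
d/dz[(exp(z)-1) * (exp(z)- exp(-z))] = (2*exp(3*z) - exp(2*z) - 1)*exp(-z)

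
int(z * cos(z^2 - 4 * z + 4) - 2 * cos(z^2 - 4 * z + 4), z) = sin((z - 2)^2)/2 + C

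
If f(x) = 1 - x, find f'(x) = -1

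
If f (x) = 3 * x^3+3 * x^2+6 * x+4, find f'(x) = 9*x^2 + 6*x + 6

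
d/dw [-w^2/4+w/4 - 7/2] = 1/4 - w/2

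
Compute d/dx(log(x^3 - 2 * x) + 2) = (3*x^2 - 2)/(x^3 - 2*x)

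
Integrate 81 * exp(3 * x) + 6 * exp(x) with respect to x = (27*exp(2*x) + 6)*exp(x) + C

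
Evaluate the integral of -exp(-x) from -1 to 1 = -E + exp(-1)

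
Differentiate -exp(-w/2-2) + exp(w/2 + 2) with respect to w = (exp(w + 4) + 1)*exp(-w/2 - 2)/2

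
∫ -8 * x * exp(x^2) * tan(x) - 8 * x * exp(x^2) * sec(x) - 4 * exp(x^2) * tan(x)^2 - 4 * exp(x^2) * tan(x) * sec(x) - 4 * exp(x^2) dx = -4*(tan(x) + 1/cos(x))*exp(x^2) + C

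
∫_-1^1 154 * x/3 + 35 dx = 70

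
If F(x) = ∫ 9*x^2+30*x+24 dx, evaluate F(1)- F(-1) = 54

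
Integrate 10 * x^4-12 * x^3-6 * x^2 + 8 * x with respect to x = 2*x^5 - 3*x^4 - 2*x^3 + 4*x^2 + C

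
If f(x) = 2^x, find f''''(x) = 2^x*log(2)^4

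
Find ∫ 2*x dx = x^2 + C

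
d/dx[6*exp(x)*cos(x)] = 6*sqrt(2)*exp(x)*cos(x + pi/4)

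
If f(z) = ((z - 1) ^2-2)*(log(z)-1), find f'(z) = (2*z^2*log(z) - z^2 - 2*z*log(z) - 1)/z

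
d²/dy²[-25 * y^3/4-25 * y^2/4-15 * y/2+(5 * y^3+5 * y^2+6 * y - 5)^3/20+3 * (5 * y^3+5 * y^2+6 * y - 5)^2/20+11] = 450*y^7 + 1050*y^6 + 3465*y^5/2 + 2175*y^4/2 + 390*y^3 - 288*y^2 - 606*y/5 - 166/5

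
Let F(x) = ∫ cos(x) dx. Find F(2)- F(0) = sin(2)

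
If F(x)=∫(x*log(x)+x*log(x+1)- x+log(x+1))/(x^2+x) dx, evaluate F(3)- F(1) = (-1 + log(3))*log(4) + log(2)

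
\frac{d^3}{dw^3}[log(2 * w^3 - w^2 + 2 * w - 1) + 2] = (48*w^6 - 48*w^5 - 24*w^4 + 140*w^3 - 24*w^2 + 12*w + 16)/(8*w^9 - 12*w^8 + 30*w^7 - 37*w^6 + 42*w^5 - 39*w^4 + 26*w^3 - 15*w^2 + 6*w - 1)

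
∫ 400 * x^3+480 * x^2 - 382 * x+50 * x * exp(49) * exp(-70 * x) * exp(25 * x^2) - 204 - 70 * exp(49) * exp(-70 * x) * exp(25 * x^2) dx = 25*x^2 + 20*x + 4*(5*x^2 + 4*x - 7)^2 + exp((5*x - 7)^2) + C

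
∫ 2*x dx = x^2 + C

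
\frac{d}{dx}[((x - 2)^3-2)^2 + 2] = 6*x^5 - 60*x^4 + 240*x^3 - 492*x^2 + 528*x - 240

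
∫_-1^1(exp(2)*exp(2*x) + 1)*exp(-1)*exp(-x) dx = -exp(-2) + exp(2)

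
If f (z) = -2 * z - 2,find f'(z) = -2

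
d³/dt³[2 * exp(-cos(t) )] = 2*(3 - cos(t))*exp(-cos(t))*sin(t)*cos(t)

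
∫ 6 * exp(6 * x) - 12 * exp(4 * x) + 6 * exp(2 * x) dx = (exp(2*x) - 1)^3 + C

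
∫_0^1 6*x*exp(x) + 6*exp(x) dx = 6*E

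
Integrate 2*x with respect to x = x^2 + C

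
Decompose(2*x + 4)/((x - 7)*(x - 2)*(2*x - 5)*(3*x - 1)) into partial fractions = -63/(650*(3*x - 1)) - 8/(13*(2*x - 5)) + 8/(25*(x - 2)) + 1/(50*(x - 7))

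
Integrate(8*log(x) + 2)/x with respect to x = 2*(2*log(x) + 1)*log(x) + C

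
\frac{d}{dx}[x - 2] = 1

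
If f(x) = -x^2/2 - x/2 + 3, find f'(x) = -x - 1/2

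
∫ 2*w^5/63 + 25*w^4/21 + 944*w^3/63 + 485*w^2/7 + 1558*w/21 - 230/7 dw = w^6/189 + 5*w^5/21 + 236*w^4/63 + 485*w^3/21 + 779*w^2/21 - 230*w/7 + C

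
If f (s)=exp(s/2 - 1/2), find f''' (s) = exp(s/2 - 1/2)/8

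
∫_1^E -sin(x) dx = cos(E) - cos(1)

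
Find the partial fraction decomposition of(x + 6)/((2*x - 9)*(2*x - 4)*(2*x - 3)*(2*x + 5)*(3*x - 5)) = 621/(850*(3*x - 5)) + 1/(3600*(2*x + 5)) - 5/(16*(2*x - 3)) + 1/(340*(2*x - 9)) - 4/(45*(x - 2))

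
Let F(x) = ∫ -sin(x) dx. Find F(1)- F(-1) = 0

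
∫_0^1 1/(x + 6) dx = -log(6) + log(7)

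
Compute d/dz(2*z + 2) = 2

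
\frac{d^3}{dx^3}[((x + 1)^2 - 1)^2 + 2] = 24*x + 24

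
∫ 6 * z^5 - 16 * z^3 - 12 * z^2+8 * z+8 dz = z^6 - 4*z^4 - 4*z^3 + 4*z^2 + 8*z + C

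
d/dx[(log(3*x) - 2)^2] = (2*log(x) - 4 + 2*log(3))/x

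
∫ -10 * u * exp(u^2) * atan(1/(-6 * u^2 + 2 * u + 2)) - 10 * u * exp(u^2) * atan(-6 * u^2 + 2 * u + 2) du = -(5*exp(u^2) - 4)*(atan(-6*u^2 + 2*u + 2) + atan(1/(2*(-3*u^2 + u + 1)))) + C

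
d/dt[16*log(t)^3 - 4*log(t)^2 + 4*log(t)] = (48*log(t)^2 - 8*log(t) + 4)/t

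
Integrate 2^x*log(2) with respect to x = 2^x + C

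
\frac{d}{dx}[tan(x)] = cos(x)^(-2)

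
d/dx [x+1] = 1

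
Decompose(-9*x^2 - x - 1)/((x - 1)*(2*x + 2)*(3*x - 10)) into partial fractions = -939/(182*(3*x - 10)) - 9/(52*(x + 1)) + 11/(28*(x - 1))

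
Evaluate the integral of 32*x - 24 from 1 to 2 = 24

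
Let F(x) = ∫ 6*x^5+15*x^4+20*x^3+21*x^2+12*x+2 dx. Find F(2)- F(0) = 324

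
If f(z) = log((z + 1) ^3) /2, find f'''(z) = 3/(z^3 + 3*z^2 + 3*z + 1)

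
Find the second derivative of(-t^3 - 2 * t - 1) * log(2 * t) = (-6*t^3*log(t) - 5*t^3 - 6*t^3*log(2) - 2*t + 1)/t^2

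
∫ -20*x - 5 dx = -10*x^2 - 5*x + C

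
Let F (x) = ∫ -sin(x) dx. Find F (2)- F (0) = -1 + cos(2)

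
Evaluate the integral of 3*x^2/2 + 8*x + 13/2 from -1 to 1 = 14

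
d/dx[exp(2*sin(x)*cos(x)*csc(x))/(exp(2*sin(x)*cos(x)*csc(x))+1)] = -2*exp(2*cos(x))*sin(x)/(exp(2*cos(x)) + 1)^2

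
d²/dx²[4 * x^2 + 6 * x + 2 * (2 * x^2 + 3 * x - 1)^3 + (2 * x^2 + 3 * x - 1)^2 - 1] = 480*x^4 + 1440*x^3 + 1056*x^2 - 36*x - 66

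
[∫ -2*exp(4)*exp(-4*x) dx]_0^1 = 1/2 - exp(4)/2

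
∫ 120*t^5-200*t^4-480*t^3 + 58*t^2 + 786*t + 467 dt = 20*t^6 - 40*t^5 - 120*t^4 + 58*t^3/3 + 393*t^2 + 467*t + C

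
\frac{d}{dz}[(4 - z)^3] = -3*z^2 + 24*z - 48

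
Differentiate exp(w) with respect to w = exp(w)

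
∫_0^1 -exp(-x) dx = -1 + exp(-1)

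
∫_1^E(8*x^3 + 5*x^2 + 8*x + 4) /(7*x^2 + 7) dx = -9/7 - pi/28 + acot(E)/7 + 5*E/7 + 4*exp(2)/7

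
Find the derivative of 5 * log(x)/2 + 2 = 5/(2*x)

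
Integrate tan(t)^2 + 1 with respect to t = tan(t) + C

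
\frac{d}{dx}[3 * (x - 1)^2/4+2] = 3*x/2 - 3/2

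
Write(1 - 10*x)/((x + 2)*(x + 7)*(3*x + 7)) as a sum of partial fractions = -219/(14*(3*x + 7)) + 71/(70*(x + 7)) + 21/(5*(x + 2))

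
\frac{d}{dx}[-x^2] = -2*x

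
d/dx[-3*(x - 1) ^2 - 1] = 6 - 6*x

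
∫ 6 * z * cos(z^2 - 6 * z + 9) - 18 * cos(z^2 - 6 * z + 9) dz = 3*sin((z - 3)^2) + C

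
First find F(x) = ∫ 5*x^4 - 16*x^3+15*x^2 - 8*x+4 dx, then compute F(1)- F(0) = 2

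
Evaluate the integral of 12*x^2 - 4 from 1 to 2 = 24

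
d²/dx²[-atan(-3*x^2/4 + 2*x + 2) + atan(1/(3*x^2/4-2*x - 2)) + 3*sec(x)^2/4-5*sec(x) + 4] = 9*tan(x)^4/2 + 6*tan(x)^2 + 3/2 + 5/cos(x) - 10/cos(x)^3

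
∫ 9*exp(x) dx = 9*exp(x) + C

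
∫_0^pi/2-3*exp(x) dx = 3 - 3*exp(pi/2)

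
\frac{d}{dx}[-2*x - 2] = -2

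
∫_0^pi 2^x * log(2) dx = -1 + 2^pi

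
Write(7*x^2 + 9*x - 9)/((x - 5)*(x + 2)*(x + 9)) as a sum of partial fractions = 477/(98*(x + 9)) - 1/(49*(x + 2)) + 211/(98*(x - 5))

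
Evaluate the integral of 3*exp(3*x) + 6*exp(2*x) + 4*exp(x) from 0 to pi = -9 + exp(pi) + (1 + exp(pi))^3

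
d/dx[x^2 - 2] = 2*x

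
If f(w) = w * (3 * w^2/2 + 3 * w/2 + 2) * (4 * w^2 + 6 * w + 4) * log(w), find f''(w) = (120*w^4*log(w) + 54*w^4 + 180*w^3*log(w) + 105*w^3 + 138*w^2*log(w) + 115*w^2 + 36*w*log(w) + 54*w + 8)/w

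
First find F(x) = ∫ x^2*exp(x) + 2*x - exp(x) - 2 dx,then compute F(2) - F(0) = -1 + exp(2)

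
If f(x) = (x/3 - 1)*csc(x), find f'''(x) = (x*cos(x)/(3*sin(x)) - 2*x*cos(x)/sin(x)^3 - 1 - cos(x)/sin(x) + 2/sin(x)^2 + 6*cos(x)/sin(x)^3)/sin(x)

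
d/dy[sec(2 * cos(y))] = -2*sin(y)*tan(2*cos(y))*sec(2*cos(y))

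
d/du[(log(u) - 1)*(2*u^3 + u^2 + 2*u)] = 6*u^2*log(u) - 4*u^2 + 2*u*log(u) - u + 2*log(u)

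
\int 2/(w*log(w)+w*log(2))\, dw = 2*log(log(2*w)) + C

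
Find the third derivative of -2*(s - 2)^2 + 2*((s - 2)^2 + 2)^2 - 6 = 48*s - 96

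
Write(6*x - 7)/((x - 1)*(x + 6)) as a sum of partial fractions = 43/(7*(x + 6)) - 1/(7*(x - 1))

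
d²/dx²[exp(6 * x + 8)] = 36*exp(6*x + 8)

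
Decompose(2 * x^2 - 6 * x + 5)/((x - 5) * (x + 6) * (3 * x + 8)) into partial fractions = -317/(230*(3*x + 8)) + 113/(110*(x + 6)) + 25/(253*(x - 5))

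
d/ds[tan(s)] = cos(s)^(-2)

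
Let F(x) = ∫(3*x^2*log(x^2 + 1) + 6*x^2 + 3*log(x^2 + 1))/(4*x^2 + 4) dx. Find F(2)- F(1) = -3*log(2)/4 + 3*log(5)/2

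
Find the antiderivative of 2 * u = u^2 + C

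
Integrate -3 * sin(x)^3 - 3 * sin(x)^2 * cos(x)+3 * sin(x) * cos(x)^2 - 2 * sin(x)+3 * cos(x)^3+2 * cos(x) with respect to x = sqrt(2)*(sin(2*x) + 3)*sin(x + pi/4) + C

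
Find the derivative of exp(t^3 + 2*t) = 3*t^2*exp(t^3 + 2*t) + 2*exp(t^3 + 2*t)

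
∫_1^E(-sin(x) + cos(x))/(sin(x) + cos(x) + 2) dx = -log(cos(1) + sin(1) + 2) + log(cos(E) + sin(E) + 2)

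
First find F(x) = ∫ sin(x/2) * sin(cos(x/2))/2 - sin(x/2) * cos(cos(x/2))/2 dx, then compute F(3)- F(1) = sqrt(2)*(-sin(pi/4 + cos(1/2)) + sin(cos(3/2) + pi/4))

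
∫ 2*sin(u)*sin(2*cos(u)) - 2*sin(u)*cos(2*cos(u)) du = sqrt(2)*sin(2*cos(u) + pi/4) + C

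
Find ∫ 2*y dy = y^2 + C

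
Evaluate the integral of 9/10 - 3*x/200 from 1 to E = -3*(-2 + E/20)^2 + 3*E/10 + 4443/400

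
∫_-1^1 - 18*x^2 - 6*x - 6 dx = -24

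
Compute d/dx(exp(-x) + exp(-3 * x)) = (-exp(2*x) - 3)*exp(-3*x)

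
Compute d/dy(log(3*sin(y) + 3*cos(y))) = 1/tan(y + pi/4)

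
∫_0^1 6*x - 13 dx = -10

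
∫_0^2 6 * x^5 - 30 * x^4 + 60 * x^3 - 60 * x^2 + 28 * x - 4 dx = 0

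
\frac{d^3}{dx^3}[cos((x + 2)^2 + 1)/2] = 4*x^3*sin(x^2 + 4*x + 5) + 24*x^2*sin(x^2 + 4*x + 5) + 48*x*sin(x^2 + 4*x + 5) - 6*x*cos(x^2 + 4*x + 5) + 32*sin(x^2 + 4*x + 5) - 12*cos(x^2 + 4*x + 5)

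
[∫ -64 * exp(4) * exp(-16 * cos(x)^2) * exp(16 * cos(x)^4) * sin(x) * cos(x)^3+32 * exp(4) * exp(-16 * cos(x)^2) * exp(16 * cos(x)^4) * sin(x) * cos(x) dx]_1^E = -exp(4*cos(2)^2) + exp(4*cos(2*E)^2)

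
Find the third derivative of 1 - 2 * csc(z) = 2*(-1 + 6/sin(z)^2)*cos(z)/sin(z)^2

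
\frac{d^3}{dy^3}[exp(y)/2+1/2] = exp(y)/2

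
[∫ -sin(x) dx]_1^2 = -cos(1) + cos(2)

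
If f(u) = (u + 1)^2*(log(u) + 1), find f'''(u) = (2*u^2 - 2*u + 2)/u^3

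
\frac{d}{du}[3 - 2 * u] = -2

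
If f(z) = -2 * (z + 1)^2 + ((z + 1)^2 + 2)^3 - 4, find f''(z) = 30*z^4 + 120*z^3 + 252*z^2 + 264*z + 122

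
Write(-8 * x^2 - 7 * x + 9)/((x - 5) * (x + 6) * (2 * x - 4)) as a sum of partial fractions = -237/(176*(x + 6)) + 37/(48*(x - 2)) - 113/(33*(x - 5))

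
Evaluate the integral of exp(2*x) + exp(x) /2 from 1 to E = -E*(1 + E)/2 + (1 + exp(E))*exp(E)/2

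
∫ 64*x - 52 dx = 32*x^2 - 52*x + C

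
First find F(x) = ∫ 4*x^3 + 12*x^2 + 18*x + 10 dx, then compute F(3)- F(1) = 276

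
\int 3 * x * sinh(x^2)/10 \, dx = 3*cosh(x^2)/20 + C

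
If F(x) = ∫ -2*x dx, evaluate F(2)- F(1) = -3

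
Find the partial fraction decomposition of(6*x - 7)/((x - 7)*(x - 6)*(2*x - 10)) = 23/(4*(x - 5)) - 29/(2*(x - 6)) + 35/(4*(x - 7))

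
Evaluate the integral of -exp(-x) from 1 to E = -exp(-1) + exp(-E)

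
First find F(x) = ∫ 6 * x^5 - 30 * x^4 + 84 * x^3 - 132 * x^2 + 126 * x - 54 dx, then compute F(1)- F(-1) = -208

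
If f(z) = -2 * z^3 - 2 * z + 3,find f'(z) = -6*z^2 - 2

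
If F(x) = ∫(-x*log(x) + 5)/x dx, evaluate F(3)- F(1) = 2 + 2*log(3)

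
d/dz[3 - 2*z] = -2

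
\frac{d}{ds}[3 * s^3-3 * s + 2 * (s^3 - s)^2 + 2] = 12*s^5 - 16*s^3 + 9*s^2 + 4*s - 3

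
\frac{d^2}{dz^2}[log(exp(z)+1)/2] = exp(z)/(2*exp(2*z) + 4*exp(z) + 2)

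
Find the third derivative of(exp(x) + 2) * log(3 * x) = (x^3*exp(x)*log(x) + x^3*exp(x)*log(3) + 3*x^2*exp(x) - 3*x*exp(x) + 2*exp(x) + 4)/x^3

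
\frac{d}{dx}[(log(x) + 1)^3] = (3*log(x)^2 + 6*log(x) + 3)/x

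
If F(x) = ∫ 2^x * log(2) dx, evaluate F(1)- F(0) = 1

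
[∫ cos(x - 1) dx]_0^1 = sin(1)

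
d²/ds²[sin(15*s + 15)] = -225*sin(15*s + 15)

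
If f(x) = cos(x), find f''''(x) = cos(x)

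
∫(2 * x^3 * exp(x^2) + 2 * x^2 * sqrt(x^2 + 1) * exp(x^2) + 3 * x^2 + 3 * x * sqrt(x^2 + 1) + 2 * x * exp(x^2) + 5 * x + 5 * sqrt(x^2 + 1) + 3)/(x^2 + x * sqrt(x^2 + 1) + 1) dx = 3*x + exp(x^2) + 5*log(x + sqrt(x^2 + 1)) + C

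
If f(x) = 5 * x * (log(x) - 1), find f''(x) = 5/x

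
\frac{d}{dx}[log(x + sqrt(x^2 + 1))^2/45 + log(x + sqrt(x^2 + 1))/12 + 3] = (8*x*log(x + sqrt(x^2 + 1)) + 15*x + 8*sqrt(x^2 + 1)*log(x + sqrt(x^2 + 1)) + 15*sqrt(x^2 + 1))/(180*x^2 + 180*x*sqrt(x^2 + 1) + 180)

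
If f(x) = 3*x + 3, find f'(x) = 3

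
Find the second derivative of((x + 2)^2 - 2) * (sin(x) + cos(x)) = -x^2*sin(x) - x^2*cos(x) - 8*x*sin(x) - 8*sin(x) + 8*cos(x)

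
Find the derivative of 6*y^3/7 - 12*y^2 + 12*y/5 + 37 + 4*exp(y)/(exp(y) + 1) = (90*y^2*exp(2*y) + 180*y^2*exp(y) + 90*y^2 - 840*y*exp(2*y) - 1680*y*exp(y) - 840*y + 84*exp(2*y) + 308*exp(y) + 84)/(35*exp(2*y) + 70*exp(y) + 35)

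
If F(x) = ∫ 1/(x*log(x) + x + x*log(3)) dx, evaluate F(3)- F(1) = -log(1 + log(3)) + log(1 + log(9))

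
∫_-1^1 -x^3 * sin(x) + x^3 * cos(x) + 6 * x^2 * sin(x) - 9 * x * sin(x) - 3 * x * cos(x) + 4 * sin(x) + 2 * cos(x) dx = -8*sin(1) + 8*cos(1)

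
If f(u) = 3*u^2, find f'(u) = 6*u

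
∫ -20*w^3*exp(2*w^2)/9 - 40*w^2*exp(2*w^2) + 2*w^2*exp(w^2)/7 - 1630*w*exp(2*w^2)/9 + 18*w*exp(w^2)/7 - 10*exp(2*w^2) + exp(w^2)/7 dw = (w + 9)*(-35*(w + 9)*exp(w^2) + 9)*exp(w^2)/63 + C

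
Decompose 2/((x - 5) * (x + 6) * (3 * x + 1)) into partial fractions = -9/(136*(3*x + 1)) + 2/(187*(x + 6)) + 1/(88*(x - 5))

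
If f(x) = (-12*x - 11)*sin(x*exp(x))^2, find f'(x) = -12*x^2*exp(x)*sin(2*x*exp(x)) - 23*x*exp(x)*sin(2*x*exp(x)) - 11*exp(x)*sin(2*x*exp(x)) - 12*sin(x*exp(x))^2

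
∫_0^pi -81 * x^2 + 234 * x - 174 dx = -(-4 + 3*pi)^3 - 80 - 6*pi + (-4 + 3*pi)^2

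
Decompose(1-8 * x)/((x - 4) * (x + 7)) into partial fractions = -57/(11*(x + 7)) - 31/(11*(x - 4))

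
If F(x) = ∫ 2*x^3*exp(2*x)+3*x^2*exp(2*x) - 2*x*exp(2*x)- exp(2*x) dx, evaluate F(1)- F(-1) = 0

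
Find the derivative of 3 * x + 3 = 3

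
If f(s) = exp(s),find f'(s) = exp(s)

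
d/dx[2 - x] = -1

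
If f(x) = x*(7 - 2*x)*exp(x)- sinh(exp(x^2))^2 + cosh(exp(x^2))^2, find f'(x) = -2*x^2*exp(x) + 3*x*exp(x) + 7*exp(x)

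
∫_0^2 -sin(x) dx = -1 + cos(2)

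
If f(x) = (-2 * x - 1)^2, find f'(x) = 8*x + 4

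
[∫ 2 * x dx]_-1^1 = 0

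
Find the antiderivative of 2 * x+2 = x^2 + 2*x + C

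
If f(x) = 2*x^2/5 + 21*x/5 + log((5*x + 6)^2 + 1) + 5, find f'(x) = (100*x^3 + 765*x^2 + 1658*x + 1077)/(125*x^2 + 300*x + 185)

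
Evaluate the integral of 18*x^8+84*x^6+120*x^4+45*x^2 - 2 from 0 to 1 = 51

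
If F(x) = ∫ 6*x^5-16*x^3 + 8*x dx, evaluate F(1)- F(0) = 1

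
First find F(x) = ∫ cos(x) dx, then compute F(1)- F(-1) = 2*sin(1)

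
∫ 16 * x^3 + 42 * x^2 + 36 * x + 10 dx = 4*x^4 + 14*x^3 + 18*x^2 + 10*x + C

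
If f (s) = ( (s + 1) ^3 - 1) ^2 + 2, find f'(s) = 6*s^5 + 30*s^4 + 60*s^3 + 54*s^2 + 18*s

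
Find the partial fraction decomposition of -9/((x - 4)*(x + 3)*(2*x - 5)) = 12/(11*(2*x - 5)) - 9/(77*(x + 3)) - 3/(7*(x - 4))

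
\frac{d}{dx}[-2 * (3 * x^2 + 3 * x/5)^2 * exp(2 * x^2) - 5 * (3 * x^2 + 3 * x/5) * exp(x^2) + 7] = -72*x^5*exp(2*x^2) - 144*x^4*exp(2*x^2)/5 - 1872*x^3*exp(2*x^2)/25 - 30*x^3*exp(x^2) - 108*x^2*exp(2*x^2)/5 - 6*x^2*exp(x^2) - 36*x*exp(2*x^2)/25 - 30*x*exp(x^2) - 3*exp(x^2)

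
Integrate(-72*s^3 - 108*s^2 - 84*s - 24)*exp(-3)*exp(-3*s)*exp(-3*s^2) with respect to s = 2*(6*s^2 + 6*s + exp(3*s^2 + 3*s + 3) + 6)*exp(-3*s^2 - 3*s - 3) + C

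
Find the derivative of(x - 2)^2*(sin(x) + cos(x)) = -x^2*sin(x) + x^2*cos(x) + 6*x*sin(x) - 2*x*cos(x) - 8*sin(x)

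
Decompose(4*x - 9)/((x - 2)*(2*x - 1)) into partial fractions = 14/(3*(2*x - 1)) - 1/(3*(x - 2))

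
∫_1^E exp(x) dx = -E + exp(E)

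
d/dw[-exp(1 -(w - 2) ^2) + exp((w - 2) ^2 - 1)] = (2*w*exp(2*w^2 - 8*w + 6) + 2*w - 4*exp(2*w^2 - 8*w + 6) - 4)*exp(-w^2 + 4*w - 3)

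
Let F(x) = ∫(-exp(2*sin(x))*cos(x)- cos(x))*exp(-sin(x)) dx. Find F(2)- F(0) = -exp(sin(2)) + exp(-sin(2))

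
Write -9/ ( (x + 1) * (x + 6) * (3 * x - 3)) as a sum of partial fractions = -3/(35*(x + 6)) + 3/(10*(x + 1)) - 3/(14*(x - 1))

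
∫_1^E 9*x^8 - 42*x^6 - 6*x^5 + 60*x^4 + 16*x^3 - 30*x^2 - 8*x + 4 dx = -(-2*E + exp(3))^2 - 2*exp(3) + 4*E + (-2*E + exp(3))^3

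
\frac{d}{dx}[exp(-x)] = -exp(-x)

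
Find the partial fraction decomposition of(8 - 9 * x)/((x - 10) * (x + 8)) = -40/(9*(x + 8)) - 41/(9*(x - 10))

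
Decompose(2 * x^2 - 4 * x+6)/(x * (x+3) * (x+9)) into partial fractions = 34/(9*(x + 9)) - 2/(x + 3) + 2/(9*x)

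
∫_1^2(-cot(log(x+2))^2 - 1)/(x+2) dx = -cot(log(3)) + cot(log(4))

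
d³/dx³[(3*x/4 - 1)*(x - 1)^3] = 18*x - 39/2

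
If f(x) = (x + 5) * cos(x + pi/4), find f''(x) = -x*cos(x + pi/4) - 2*sin(x + pi/4) - 5*cos(x + pi/4)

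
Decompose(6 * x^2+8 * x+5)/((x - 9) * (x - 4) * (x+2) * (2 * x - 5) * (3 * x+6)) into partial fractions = 1000/(9477*(2*x - 5)) + 1933/(352836*(x + 2)) - 13/(1782*(x + 2)^2) - 133/(1620*(x - 4)) + 563/(23595*(x - 9))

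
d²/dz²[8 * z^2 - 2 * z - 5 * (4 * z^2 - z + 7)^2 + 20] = -960*z^2 + 240*z - 554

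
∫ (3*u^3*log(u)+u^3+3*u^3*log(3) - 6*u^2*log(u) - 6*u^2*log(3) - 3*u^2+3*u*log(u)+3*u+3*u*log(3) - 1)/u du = (u - 1)^3*log(3*u) + C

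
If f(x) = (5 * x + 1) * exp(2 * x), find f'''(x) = 40*x*exp(2*x) + 68*exp(2*x)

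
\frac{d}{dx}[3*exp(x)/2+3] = 3*exp(x)/2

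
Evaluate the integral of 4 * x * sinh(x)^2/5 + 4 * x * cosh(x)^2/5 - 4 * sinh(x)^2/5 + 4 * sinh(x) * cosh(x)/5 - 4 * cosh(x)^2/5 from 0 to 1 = 0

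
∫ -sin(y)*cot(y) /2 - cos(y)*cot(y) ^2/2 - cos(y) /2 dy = cos(y)*cot(y)/2 + C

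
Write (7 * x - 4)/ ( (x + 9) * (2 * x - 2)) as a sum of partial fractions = 67/(20*(x + 9)) + 3/(20*(x - 1))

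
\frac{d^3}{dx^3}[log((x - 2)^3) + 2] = 6/(x^3 - 6*x^2 + 12*x - 8)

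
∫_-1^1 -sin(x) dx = 0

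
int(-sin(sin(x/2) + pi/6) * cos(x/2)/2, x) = cos(sin(x/2) + pi/6) + C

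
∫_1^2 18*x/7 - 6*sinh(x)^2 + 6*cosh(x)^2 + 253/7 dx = 46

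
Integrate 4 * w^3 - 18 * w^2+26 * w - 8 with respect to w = w^4 - 6*w^3 + 13*w^2 - 8*w + C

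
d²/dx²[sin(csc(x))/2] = (cos(x)^2*cos(1/sin(x)) + cos(1/sin(x)) - sin(1/sin(x))*cos(x)^2/sin(x))/(2*sin(x)^3)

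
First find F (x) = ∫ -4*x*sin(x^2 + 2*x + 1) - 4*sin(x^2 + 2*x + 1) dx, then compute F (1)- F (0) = 2*cos(4) - 2*cos(1)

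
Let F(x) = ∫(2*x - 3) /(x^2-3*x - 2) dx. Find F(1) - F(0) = log(2)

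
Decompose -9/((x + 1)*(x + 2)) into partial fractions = 9/(x + 2) - 9/(x + 1)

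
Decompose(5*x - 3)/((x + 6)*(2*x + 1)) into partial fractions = -1/(2*x + 1) + 3/(x + 6)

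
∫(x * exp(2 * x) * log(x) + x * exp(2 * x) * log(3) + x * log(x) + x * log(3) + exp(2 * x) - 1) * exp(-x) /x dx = 2*log(3*x)*sinh(x) + C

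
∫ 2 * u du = u^2 + C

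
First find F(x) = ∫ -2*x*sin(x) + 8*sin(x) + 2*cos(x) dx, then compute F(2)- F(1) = -4*cos(2) + 6*cos(1)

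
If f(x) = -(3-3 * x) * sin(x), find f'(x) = 3*x*cos(x) + 3*sin(x) - 3*cos(x)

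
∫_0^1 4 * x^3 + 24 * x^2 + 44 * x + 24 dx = 55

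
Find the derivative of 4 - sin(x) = -cos(x)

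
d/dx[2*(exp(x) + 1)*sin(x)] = 2*sqrt(2)*exp(x)*sin(x + pi/4) + 2*cos(x)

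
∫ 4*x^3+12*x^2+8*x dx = x^4 + 4*x^3 + 4*x^2 + C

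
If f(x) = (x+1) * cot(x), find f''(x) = 2*(x*cos(x)/sin(x) - 1 + cos(x)/sin(x))/sin(x)^2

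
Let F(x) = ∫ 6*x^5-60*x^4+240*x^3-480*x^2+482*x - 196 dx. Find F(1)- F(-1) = -736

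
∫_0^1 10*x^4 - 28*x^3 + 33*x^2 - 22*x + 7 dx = 2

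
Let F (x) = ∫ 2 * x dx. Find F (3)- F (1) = 8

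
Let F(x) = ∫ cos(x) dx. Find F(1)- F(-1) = 2*sin(1)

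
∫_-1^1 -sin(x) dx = 0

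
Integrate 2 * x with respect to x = x^2 + C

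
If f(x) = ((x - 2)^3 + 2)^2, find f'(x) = 6*x^5 - 60*x^4 + 240*x^3 - 468*x^2 + 432*x - 144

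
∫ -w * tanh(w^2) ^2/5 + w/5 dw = tanh(w^2)/10 + C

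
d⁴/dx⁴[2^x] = 2^x*log(2)^4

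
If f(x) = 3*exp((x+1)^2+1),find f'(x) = 6*x*exp(x^2 + 2*x + 2) + 6*exp(x^2 + 2*x + 2)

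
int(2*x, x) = x^2 + C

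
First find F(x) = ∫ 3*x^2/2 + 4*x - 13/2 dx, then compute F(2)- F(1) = 3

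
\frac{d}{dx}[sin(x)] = cos(x)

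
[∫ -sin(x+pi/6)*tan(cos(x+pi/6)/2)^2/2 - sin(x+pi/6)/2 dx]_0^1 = -tan(sqrt(3)/4) + tan(cos(pi/6 + 1)/2)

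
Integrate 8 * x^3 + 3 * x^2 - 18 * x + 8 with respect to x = 2*x^4 + x^3 - 9*x^2 + 8*x + C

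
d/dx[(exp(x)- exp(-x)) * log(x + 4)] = (x*exp(2*x)*log(x + 4) + x*log(x + 4) + 4*exp(2*x)*log(x + 4) + exp(2*x) + 4*log(x + 4) - 1)/(x*exp(x) + 4*exp(x))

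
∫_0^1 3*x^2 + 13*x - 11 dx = -7/2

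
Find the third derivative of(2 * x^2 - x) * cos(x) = 2*x^2*sin(x) - x*sin(x) - 12*x*cos(x) - 12*sin(x) + 3*cos(x)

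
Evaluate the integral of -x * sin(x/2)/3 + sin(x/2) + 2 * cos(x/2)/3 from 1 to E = (-2 + 2*E/3)*cos(E/2) + 4*cos(1/2)/3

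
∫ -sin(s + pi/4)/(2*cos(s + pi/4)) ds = log(cos(s + pi/4))/2 + C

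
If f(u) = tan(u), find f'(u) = cos(u)^(-2)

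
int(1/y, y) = log(10*y) + C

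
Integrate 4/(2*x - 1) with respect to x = 2*log(4*x - 2) + C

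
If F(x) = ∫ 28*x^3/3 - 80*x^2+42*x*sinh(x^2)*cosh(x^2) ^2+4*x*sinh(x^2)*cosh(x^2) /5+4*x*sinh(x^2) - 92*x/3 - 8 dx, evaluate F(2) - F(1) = -617/3 - 7*cosh(1)^3 - 2*cosh(1) - cosh(1)^2/5 + 2*cosh(4) + cosh(4)^2/5 + 7*cosh(4)^3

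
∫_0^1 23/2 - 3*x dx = 10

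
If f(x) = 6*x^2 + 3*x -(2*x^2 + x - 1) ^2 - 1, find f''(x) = -48*x^2 - 24*x + 18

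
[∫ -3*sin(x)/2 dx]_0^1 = -3/2 + 3*cos(1)/2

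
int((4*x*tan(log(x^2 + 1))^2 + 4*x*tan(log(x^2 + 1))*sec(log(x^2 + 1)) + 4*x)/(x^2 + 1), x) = 2*tan(log(x^2 + 1)) + 2/cos(log(x^2 + 1)) + C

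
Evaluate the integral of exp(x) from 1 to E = -E + exp(E)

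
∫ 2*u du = u^2 + C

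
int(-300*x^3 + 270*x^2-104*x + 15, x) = -75*x^4 + 90*x^3 - 52*x^2 + 15*x + C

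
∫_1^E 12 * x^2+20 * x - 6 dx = -8 + (-2 + 4*E)*(exp(2) + 3*E)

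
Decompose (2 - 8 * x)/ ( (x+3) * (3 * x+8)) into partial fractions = 70/(3*x + 8) - 26/(x + 3)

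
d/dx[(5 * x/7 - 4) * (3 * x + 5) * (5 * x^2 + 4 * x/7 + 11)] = 300*x^3/7 - 6015*x^2/49 - 7962*x/49 - 729/7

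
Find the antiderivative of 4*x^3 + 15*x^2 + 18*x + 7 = x^4 + 5*x^3 + 9*x^2 + 7*x + C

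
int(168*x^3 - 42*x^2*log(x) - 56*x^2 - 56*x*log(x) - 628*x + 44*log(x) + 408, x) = 2*(7*x^2 + 14*x - 22)*(3*x^2 - x*log(x) - 7*x + 2) + C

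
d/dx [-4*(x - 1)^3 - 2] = -12*x^2 + 24*x - 12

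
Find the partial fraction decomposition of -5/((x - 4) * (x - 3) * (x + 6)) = -1/(18*(x + 6)) + 5/(9*(x - 3)) - 1/(2*(x - 4))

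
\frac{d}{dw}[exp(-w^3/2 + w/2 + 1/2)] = -3*w^2*exp(-w^3/2 + w/2 + 1/2)/2 + exp(-w^3/2 + w/2 + 1/2)/2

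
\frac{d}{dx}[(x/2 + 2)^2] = x/2 + 2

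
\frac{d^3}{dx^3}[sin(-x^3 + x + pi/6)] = 27*x^6*cos(-x^3 + x + pi/6) - 27*x^4*cos(-x^3 + x + pi/6) - 54*x^3*sin(-x^3 + x + pi/6) + 9*x^2*cos(-x^3 + x + pi/6) + 18*x*sin(-x^3 + x + pi/6) - 7*cos(-x^3 + x + pi/6)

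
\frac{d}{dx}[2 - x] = -1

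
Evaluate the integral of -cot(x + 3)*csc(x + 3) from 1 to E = csc(E + 3) - csc(4)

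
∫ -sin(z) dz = cos(z) + C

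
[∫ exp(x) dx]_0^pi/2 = -1 + exp(pi/2)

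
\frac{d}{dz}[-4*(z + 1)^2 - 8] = -8*z - 8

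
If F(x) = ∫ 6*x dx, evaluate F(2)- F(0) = 12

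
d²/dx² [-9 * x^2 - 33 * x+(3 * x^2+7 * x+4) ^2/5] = 108*x^2/5 + 252*x/5 + 56/5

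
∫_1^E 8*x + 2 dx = -6 + 2*E + 4*exp(2)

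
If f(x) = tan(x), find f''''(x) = 24*tan(x)^5 + 40*tan(x)^3 + 16*tan(x)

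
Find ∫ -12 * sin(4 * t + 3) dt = 3*cos(4*t + 3) + C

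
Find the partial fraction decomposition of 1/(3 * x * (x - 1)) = 1/(3*(x - 1)) - 1/(3*x)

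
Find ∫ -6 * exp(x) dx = -6*exp(x) + C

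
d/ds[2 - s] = -1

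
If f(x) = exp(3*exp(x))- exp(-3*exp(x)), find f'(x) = (3*exp(x) + 3*exp(x + 6*exp(x)))*exp(-3*exp(x))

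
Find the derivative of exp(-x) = -exp(-x)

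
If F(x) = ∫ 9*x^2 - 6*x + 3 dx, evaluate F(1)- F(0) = 3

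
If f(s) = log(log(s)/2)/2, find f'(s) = 1/(2*s*log(s))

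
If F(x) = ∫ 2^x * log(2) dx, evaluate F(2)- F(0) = 3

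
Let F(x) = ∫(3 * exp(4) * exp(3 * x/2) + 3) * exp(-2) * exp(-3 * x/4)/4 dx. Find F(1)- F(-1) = -exp(5/4) - exp(-11/4) + exp(-5/4) + exp(11/4)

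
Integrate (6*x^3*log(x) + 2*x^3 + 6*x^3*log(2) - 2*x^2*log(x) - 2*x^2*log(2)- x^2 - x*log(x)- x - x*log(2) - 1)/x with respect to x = -(-2*x^3 + x^2 + x + 1)*log(2*x) + C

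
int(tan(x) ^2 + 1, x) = tan(x) + C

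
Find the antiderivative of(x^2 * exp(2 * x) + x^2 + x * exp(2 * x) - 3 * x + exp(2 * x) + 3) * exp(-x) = 2*(x^2 - x + 2)*sinh(x) + C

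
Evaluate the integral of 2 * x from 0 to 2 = 4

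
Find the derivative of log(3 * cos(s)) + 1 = -tan(s)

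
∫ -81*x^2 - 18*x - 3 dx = -27*x^3 - 9*x^2 - 3*x + C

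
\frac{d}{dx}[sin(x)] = cos(x)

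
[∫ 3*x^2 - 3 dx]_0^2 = 2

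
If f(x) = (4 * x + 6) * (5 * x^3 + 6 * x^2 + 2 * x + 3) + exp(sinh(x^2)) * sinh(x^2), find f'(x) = 80*x^3 + 162*x^2 + x*exp(sinh(x^2))*sinh(2*x^2) + 2*x*exp(sinh(x^2))*cosh(x^2) + 88*x + 24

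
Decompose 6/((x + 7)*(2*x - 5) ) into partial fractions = 12/(19*(2*x - 5)) - 6/(19*(x + 7))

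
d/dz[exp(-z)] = -exp(-z)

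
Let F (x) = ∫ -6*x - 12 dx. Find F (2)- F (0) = -36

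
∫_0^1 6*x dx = 3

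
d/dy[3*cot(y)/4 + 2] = -3/(4*sin(y)^2)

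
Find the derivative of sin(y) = cos(y)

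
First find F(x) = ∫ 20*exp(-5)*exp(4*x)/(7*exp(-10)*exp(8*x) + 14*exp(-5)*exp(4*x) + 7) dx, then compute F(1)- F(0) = -5*exp(-5)/(7*(exp(-5) + 1)) + 5*exp(-1)/(7*(exp(-1) + 1))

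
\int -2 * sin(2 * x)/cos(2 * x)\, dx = log(cos(2*x)) + C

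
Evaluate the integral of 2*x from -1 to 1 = 0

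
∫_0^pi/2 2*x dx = pi^2/4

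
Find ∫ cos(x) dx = sin(x) + C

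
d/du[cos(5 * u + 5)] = -5*sin(5*u + 5)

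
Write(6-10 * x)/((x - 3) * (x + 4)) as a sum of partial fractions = -46/(7*(x + 4)) - 24/(7*(x - 3))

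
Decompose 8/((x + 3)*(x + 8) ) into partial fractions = -8/(5*(x + 8)) + 8/(5*(x + 3))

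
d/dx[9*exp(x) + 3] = 9*exp(x)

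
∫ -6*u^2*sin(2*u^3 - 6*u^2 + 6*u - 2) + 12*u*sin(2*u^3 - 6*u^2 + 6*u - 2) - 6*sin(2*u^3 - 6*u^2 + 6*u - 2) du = cos(2*(u - 1)^3) + C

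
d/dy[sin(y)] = cos(y)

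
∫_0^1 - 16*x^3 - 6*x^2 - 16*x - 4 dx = -18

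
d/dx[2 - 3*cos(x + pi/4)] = 3*sin(x + pi/4)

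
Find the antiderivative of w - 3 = w^2/2 - 3*w + C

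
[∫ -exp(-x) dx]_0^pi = -1 + exp(-pi)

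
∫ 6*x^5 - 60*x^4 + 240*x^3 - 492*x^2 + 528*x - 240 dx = x^6 - 12*x^5 + 60*x^4 - 164*x^3 + 264*x^2 - 240*x + C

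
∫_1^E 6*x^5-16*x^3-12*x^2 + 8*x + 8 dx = -9 + (-2*E - 2 + exp(3))^2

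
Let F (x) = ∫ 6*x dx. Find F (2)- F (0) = 12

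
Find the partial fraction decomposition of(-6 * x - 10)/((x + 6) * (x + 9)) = -44/(3*(x + 9)) + 26/(3*(x + 6))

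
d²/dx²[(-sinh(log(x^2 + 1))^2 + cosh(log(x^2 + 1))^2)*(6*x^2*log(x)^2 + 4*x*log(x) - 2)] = (12*x*log(x)^2 + 36*x*log(x) + 12*x + 4)/x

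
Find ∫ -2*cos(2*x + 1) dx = -sin(2*x + 1) + C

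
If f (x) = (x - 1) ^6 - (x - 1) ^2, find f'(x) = 6*x^5 - 30*x^4 + 60*x^3 - 60*x^2 + 28*x - 4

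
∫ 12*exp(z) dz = 12*exp(z) + C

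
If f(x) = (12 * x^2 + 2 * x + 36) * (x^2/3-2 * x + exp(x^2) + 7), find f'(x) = 24*x^3*exp(x^2) + 16*x^3 + 4*x^2*exp(x^2) - 70*x^2 + 96*x*exp(x^2) + 184*x + 2*exp(x^2) - 58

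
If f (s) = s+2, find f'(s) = 1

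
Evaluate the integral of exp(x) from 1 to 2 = -E + exp(2)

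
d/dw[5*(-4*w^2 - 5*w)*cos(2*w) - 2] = 40*w^2*sin(2*w) + 50*w*sin(2*w) - 40*w*cos(2*w) - 25*cos(2*w)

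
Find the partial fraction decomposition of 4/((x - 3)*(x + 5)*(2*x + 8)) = 1/(4*(x + 5)) - 2/(7*(x + 4)) + 1/(28*(x - 3))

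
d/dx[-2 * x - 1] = -2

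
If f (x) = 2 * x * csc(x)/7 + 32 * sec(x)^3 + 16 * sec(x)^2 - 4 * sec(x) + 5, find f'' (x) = -2*x/(7*sin(x)) + 4*x/(7*sin(x)^3) + 4*sin(x)^4/cos(x)^5 - 64/cos(x)^2 - 288/cos(x)^3 + 96/cos(x)^4 + 380/cos(x)^5 - 4*cos(x)/(7*sin(x)^2)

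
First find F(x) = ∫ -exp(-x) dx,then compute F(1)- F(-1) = -E + exp(-1)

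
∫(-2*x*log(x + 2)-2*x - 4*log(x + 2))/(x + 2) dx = -2*x*log(x + 2) + C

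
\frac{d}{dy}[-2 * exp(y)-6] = -2*exp(y)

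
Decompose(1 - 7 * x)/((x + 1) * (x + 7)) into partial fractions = -25/(3*(x + 7)) + 4/(3*(x + 1))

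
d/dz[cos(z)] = -sin(z)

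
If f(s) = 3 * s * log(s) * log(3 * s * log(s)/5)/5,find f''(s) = (3*log(s)^2 + 3*log(s)*log(s*log(s)) - 3*log(5)*log(s) + 3*log(3)*log(s) + 9*log(s) + 3)/(5*s*log(s))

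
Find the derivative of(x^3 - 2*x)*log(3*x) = 3*x^2*log(x) + x^2 + 3*x^2*log(3) - 2*log(x) - 2*log(3) - 2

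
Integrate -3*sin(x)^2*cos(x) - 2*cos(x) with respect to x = (cos(x)^2 - 3)*sin(x) + C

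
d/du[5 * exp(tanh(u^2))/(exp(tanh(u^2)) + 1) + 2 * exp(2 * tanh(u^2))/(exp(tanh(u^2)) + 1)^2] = 2*u*(9*exp(tanh(u^2)) + 5)*exp(tanh(u^2))/((exp(tanh(u^2)) + 1)^3*cosh(u^2)^2)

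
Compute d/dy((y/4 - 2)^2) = y/8 - 1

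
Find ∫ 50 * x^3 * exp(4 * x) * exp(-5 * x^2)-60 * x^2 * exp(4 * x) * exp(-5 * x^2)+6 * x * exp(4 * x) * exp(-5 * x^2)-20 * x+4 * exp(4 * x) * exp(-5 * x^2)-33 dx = (-5*x^2 + 4*x - (2*x + 5)*(5*x + 4)*exp(x*(5*x - 4)))*exp(-x*(5*x - 4)) + C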